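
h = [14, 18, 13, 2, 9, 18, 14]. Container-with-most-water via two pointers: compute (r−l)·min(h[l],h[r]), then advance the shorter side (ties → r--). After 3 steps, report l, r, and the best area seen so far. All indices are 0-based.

l=1, r=4, best area=84

[0,6] min(14,14)*6=84 best=84 * → r--
[0,5] min(14,18)*5=70 best=84 → l++
[1,5] min(18,18)*4=72 best=84 → r--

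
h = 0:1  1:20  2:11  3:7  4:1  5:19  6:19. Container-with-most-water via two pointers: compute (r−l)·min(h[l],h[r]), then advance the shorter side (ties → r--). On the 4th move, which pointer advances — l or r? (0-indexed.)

r

l=0 r=6: min(1,19)*6=6 best=6 *, l++
l=1 r=6: min(20,19)*5=95 best=95 *, r--
l=1 r=5: min(20,19)*4=76 best=95, r--
l=1 r=4: min(20,1)*3=3 best=95, r--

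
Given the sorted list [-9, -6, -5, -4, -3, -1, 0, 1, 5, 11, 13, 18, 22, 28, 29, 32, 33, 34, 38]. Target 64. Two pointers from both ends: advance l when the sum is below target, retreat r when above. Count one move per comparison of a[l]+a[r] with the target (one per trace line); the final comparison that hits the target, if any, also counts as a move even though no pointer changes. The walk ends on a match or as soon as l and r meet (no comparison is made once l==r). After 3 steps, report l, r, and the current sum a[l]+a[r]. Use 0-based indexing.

[0,18] -9+38=29 <64 → l++
[1,18] -6+38=32 <64 → l++
[2,18] -5+38=33 <64 → l++

l=3, r=18, sum=34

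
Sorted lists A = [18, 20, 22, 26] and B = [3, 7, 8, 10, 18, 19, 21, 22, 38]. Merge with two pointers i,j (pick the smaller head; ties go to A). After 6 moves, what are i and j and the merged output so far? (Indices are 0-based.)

i=1, j=5, merged so far=[3, 7, 8, 10, 18, 18]

[i=0,j=0] A[i]=18>B[j]=3 take 3 → j++
[i=0,j=1] A[i]=18>B[j]=7 take 7 → j++
[i=0,j=2] A[i]=18>B[j]=8 take 8 → j++
[i=0,j=3] A[i]=18>B[j]=10 take 10 → j++
[i=0,j=4] A[i]=18<=B[j]=18 take 18 → i++
[i=1,j=4] A[i]=20>B[j]=18 take 18 → j++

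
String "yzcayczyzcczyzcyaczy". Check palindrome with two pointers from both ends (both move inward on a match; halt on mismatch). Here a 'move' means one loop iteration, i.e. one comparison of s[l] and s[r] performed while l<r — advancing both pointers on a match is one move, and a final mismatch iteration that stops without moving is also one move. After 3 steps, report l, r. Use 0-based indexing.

l=3, r=16

l=0 r=19: 'y'=='y', l++,r--
l=1 r=18: 'z'=='z', l++,r--
l=2 r=17: 'c'=='c', l++,r--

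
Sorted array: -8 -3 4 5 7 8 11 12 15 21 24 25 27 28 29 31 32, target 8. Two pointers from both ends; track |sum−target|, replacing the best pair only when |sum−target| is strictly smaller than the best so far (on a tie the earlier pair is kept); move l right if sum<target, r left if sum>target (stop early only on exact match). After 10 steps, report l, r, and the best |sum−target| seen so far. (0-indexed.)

l=1, r=7, best |Δ|=1

l=0 r=16: -8+32=24 d=16 *, r--
l=0 r=15: -8+31=23 d=15 *, r--
l=0 r=14: -8+29=21 d=13 *, r--
l=0 r=13: -8+28=20 d=12 *, r--
l=0 r=12: -8+27=19 d=11 *, r--
l=0 r=11: -8+25=17 d=9 *, r--
l=0 r=10: -8+24=16 d=8 *, r--
l=0 r=9: -8+21=13 d=5 *, r--
l=0 r=8: -8+15=7 d=1 *, l++
l=1 r=8: -3+15=12 d=4, r--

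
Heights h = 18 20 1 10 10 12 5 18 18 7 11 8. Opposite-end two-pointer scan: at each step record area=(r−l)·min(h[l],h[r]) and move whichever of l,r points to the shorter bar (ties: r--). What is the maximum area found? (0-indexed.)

max area = 144

[0,11] min(18,8)*11=88 best=88 * → r--
[0,10] min(18,11)*10=110 best=110 * → r--
[0,9] min(18,7)*9=63 best=110 → r--
[0,8] min(18,18)*8=144 best=144 * → r--
[0,7] min(18,18)*7=126 best=144 → r--
[0,6] min(18,5)*6=30 best=144 → r--
[0,5] min(18,12)*5=60 best=144 → r--
[0,4] min(18,10)*4=40 best=144 → r--
[0,3] min(18,10)*3=30 best=144 → r--
[0,2] min(18,1)*2=2 best=144 → r--
[0,1] min(18,20)*1=18 best=144 → l++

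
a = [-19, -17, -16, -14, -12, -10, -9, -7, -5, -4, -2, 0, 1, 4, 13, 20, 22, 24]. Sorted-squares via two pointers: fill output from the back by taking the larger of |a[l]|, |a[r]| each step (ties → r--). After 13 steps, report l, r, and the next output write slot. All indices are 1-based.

l=10, r=14, next write slot=5

[1,18] |-19|<=|24| out[18]=576 → r--
[1,17] |-19|<=|22| out[17]=484 → r--
[1,16] |-19|<=|20| out[16]=400 → r--
[1,15] |-19|>|13| out[15]=361 → l++
[2,15] |-17|>|13| out[14]=289 → l++
[3,15] |-16|>|13| out[13]=256 → l++
[4,15] |-14|>|13| out[12]=196 → l++
[5,15] |-12|<=|13| out[11]=169 → r--
[5,14] |-12|>|4| out[10]=144 → l++
[6,14] |-10|>|4| out[9]=100 → l++
[7,14] |-9|>|4| out[8]=81 → l++
[8,14] |-7|>|4| out[7]=49 → l++
[9,14] |-5|>|4| out[6]=25 → l++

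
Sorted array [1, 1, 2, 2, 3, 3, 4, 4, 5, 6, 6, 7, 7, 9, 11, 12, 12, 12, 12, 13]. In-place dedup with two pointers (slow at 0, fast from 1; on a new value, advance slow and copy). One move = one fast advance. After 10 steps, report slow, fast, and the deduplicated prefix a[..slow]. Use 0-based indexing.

slow=5, fast=11, prefix=[1, 2, 3, 4, 5, 6]

(s=0,f=1) a[fast]=1=a[slow] dup → fast++
(s=0,f=2) a[fast]=2≠a[slow]=1 write a[1]=2 → slow++,fast++
(s=1,f=3) a[fast]=2=a[slow] dup → fast++
(s=1,f=4) a[fast]=3≠a[slow]=2 write a[2]=3 → slow++,fast++
(s=2,f=5) a[fast]=3=a[slow] dup → fast++
(s=2,f=6) a[fast]=4≠a[slow]=3 write a[3]=4 → slow++,fast++
(s=3,f=7) a[fast]=4=a[slow] dup → fast++
(s=3,f=8) a[fast]=5≠a[slow]=4 write a[4]=5 → slow++,fast++
(s=4,f=9) a[fast]=6≠a[slow]=5 write a[5]=6 → slow++,fast++
(s=5,f=10) a[fast]=6=a[slow] dup → fast++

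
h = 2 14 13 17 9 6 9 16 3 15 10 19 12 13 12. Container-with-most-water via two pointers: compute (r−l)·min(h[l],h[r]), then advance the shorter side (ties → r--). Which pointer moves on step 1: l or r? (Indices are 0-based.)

l=0 r=14: min(2,12)*14=28 best=28 *, l++

l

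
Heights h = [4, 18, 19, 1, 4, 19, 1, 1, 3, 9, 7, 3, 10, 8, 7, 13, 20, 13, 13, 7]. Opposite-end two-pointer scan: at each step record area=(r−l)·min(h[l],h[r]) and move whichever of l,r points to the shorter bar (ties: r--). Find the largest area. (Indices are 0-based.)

[0,19] min(4,7)*19=76 best=76 * → l++
[1,19] min(18,7)*18=126 best=126 * → r--
[1,18] min(18,13)*17=221 best=221 * → r--
[1,17] min(18,13)*16=208 best=221 → r--
[1,16] min(18,20)*15=270 best=270 * → l++
[2,16] min(19,20)*14=266 best=270 → l++
[3,16] min(1,20)*13=13 best=270 → l++
[4,16] min(4,20)*12=48 best=270 → l++
[5,16] min(19,20)*11=209 best=270 → l++
[6,16] min(1,20)*10=10 best=270 → l++
[7,16] min(1,20)*9=9 best=270 → l++
[8,16] min(3,20)*8=24 best=270 → l++
[9,16] min(9,20)*7=63 best=270 → l++
[10,16] min(7,20)*6=42 best=270 → l++
[11,16] min(3,20)*5=15 best=270 → l++
[12,16] min(10,20)*4=40 best=270 → l++
[13,16] min(8,20)*3=24 best=270 → l++
[14,16] min(7,20)*2=14 best=270 → l++
[15,16] min(13,20)*1=13 best=270 → l++

max area = 270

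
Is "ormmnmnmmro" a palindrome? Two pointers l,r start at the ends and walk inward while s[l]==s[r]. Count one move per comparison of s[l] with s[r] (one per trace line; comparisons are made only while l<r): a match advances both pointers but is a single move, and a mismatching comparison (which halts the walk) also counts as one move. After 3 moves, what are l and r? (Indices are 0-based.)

l=0 r=10: 'o'=='o', l++,r--
l=1 r=9: 'r'=='r', l++,r--
l=2 r=8: 'm'=='m', l++,r--

l=3, r=7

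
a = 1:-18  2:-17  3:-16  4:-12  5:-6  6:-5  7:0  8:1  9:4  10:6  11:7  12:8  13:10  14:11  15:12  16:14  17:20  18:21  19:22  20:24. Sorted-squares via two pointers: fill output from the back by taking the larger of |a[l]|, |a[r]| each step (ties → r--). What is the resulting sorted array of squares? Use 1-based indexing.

[0, 1, 16, 25, 36, 36, 49, 64, 100, 121, 144, 144, 196, 256, 289, 324, 400, 441, 484, 576]

[1,20] |-18|<=|24| out[20]=576 → r--
[1,19] |-18|<=|22| out[19]=484 → r--
[1,18] |-18|<=|21| out[18]=441 → r--
[1,17] |-18|<=|20| out[17]=400 → r--
[1,16] |-18|>|14| out[16]=324 → l++
[2,16] |-17|>|14| out[15]=289 → l++
[3,16] |-16|>|14| out[14]=256 → l++
[4,16] |-12|<=|14| out[13]=196 → r--
[4,15] |-12|<=|12| out[12]=144 → r--
[4,14] |-12|>|11| out[11]=144 → l++
[5,14] |-6|<=|11| out[10]=121 → r--
[5,13] |-6|<=|10| out[9]=100 → r--
[5,12] |-6|<=|8| out[8]=64 → r--
[5,11] |-6|<=|7| out[7]=49 → r--
[5,10] |-6|<=|6| out[6]=36 → r--
[5,9] |-6|>|4| out[5]=36 → l++
[6,9] |-5|>|4| out[4]=25 → l++
[7,9] |0|<=|4| out[3]=16 → r--
[7,8] |0|<=|1| out[2]=1 → r--
[7,7] |0|<=|0| out[1]=0 → r--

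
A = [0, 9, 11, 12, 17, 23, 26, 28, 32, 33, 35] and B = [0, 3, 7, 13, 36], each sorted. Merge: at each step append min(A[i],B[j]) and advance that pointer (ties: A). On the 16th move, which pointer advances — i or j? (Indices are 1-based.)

j

[i=1,j=1] A[i]=0<=B[j]=0 take 0 → i++
[i=2,j=1] A[i]=9>B[j]=0 take 0 → j++
[i=2,j=2] A[i]=9>B[j]=3 take 3 → j++
[i=2,j=3] A[i]=9>B[j]=7 take 7 → j++
[i=2,j=4] A[i]=9<=B[j]=13 take 9 → i++
[i=3,j=4] A[i]=11<=B[j]=13 take 11 → i++
[i=4,j=4] A[i]=12<=B[j]=13 take 12 → i++
[i=5,j=4] A[i]=17>B[j]=13 take 13 → j++
[i=5,j=5] A[i]=17<=B[j]=36 take 17 → i++
[i=6,j=5] A[i]=23<=B[j]=36 take 23 → i++
[i=7,j=5] A[i]=26<=B[j]=36 take 26 → i++
[i=8,j=5] A[i]=28<=B[j]=36 take 28 → i++
[i=9,j=5] A[i]=32<=B[j]=36 take 32 → i++
[i=10,j=5] A[i]=33<=B[j]=36 take 33 → i++
[i=11,j=5] A[i]=35<=B[j]=36 take 35 → i++
[i=12,j=5] A done, take B[j]=36 → j++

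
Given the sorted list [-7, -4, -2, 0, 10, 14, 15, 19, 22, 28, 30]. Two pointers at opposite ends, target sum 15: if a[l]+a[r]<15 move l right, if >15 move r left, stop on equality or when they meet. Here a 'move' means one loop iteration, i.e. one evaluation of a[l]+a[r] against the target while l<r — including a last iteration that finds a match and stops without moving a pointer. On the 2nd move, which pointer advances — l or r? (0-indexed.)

[0,10] -7+30=23 >15 → r--
[0,9] -7+28=21 >15 → r--

r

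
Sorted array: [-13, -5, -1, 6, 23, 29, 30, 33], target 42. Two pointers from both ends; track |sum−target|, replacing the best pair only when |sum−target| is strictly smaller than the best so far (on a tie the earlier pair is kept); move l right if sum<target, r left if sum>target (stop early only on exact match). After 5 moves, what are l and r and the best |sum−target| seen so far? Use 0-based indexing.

l=4, r=6, best |Δ|=3

[0,7] -13+33=20 d=22 * → l++
[1,7] -5+33=28 d=14 * → l++
[2,7] -1+33=32 d=10 * → l++
[3,7] 6+33=39 d=3 * → l++
[4,7] 23+33=56 d=14 → r--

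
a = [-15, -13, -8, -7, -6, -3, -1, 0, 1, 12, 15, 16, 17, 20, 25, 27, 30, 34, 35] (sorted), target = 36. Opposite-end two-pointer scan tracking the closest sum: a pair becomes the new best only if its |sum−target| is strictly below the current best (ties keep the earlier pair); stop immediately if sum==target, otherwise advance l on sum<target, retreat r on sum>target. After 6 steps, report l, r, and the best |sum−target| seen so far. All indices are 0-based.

l=6, r=18, best |Δ|=4

l=0 r=18: -15+35=20 d=16 *, l++
l=1 r=18: -13+35=22 d=14 *, l++
l=2 r=18: -8+35=27 d=9 *, l++
l=3 r=18: -7+35=28 d=8 *, l++
l=4 r=18: -6+35=29 d=7 *, l++
l=5 r=18: -3+35=32 d=4 *, l++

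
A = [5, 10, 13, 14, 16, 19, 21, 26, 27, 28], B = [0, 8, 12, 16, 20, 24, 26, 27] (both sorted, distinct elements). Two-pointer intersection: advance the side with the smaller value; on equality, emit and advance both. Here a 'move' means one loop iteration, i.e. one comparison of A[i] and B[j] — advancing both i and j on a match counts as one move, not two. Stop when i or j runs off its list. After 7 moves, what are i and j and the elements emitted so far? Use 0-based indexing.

i=4, j=3, emitted=[]

i=0 j=0: 5>0, j++
i=0 j=1: 5<8, i++
i=1 j=1: 10>8, j++
i=1 j=2: 10<12, i++
i=2 j=2: 13>12, j++
i=2 j=3: 13<16, i++
i=3 j=3: 14<16, i++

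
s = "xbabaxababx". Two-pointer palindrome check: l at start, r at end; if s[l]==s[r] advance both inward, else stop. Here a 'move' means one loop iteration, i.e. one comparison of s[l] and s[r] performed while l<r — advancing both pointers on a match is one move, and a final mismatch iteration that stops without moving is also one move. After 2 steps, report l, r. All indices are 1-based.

l=3, r=9

[1,11] 'x'=='x' → l++,r--
[2,10] 'b'=='b' → l++,r--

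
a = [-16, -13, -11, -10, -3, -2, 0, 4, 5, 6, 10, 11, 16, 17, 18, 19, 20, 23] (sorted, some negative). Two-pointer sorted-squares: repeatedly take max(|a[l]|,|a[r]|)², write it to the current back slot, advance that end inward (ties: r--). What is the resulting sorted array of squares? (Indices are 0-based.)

[0, 4, 9, 16, 25, 36, 100, 100, 121, 121, 169, 256, 256, 289, 324, 361, 400, 529]

l=0 r=17: |-16|<=|23| out[17]=529, r--
l=0 r=16: |-16|<=|20| out[16]=400, r--
l=0 r=15: |-16|<=|19| out[15]=361, r--
l=0 r=14: |-16|<=|18| out[14]=324, r--
l=0 r=13: |-16|<=|17| out[13]=289, r--
l=0 r=12: |-16|<=|16| out[12]=256, r--
l=0 r=11: |-16|>|11| out[11]=256, l++
l=1 r=11: |-13|>|11| out[10]=169, l++
l=2 r=11: |-11|<=|11| out[9]=121, r--
l=2 r=10: |-11|>|10| out[8]=121, l++
l=3 r=10: |-10|<=|10| out[7]=100, r--
l=3 r=9: |-10|>|6| out[6]=100, l++
l=4 r=9: |-3|<=|6| out[5]=36, r--
l=4 r=8: |-3|<=|5| out[4]=25, r--
l=4 r=7: |-3|<=|4| out[3]=16, r--
l=4 r=6: |-3|>|0| out[2]=9, l++
l=5 r=6: |-2|>|0| out[1]=4, l++
l=6 r=6: |0|<=|0| out[0]=0, r--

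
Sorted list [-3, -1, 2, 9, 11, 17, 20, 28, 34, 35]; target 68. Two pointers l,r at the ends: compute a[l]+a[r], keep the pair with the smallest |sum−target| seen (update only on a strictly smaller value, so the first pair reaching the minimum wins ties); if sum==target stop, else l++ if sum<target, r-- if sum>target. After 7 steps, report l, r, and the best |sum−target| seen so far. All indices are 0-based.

[0,9] -3+35=32 d=36 * → l++
[1,9] -1+35=34 d=34 * → l++
[2,9] 2+35=37 d=31 * → l++
[3,9] 9+35=44 d=24 * → l++
[4,9] 11+35=46 d=22 * → l++
[5,9] 17+35=52 d=16 * → l++
[6,9] 20+35=55 d=13 * → l++

l=7, r=9, best |Δ|=13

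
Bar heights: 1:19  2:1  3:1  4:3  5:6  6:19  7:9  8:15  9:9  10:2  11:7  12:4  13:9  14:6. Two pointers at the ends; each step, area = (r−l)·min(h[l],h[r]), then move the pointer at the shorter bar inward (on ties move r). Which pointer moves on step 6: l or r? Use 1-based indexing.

l=1 r=14: min(19,6)*13=78 best=78 *, r--
l=1 r=13: min(19,9)*12=108 best=108 *, r--
l=1 r=12: min(19,4)*11=44 best=108, r--
l=1 r=11: min(19,7)*10=70 best=108, r--
l=1 r=10: min(19,2)*9=18 best=108, r--
l=1 r=9: min(19,9)*8=72 best=108, r--

r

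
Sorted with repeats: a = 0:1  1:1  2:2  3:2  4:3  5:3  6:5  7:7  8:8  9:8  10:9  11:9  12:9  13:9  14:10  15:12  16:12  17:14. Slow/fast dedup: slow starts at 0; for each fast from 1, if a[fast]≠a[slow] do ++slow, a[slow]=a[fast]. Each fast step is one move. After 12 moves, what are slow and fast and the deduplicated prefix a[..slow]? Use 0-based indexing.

(s=0,f=1) a[fast]=1=a[slow] dup → fast++
(s=0,f=2) a[fast]=2≠a[slow]=1 write a[1]=2 → slow++,fast++
(s=1,f=3) a[fast]=2=a[slow] dup → fast++
(s=1,f=4) a[fast]=3≠a[slow]=2 write a[2]=3 → slow++,fast++
(s=2,f=5) a[fast]=3=a[slow] dup → fast++
(s=2,f=6) a[fast]=5≠a[slow]=3 write a[3]=5 → slow++,fast++
(s=3,f=7) a[fast]=7≠a[slow]=5 write a[4]=7 → slow++,fast++
(s=4,f=8) a[fast]=8≠a[slow]=7 write a[5]=8 → slow++,fast++
(s=5,f=9) a[fast]=8=a[slow] dup → fast++
(s=5,f=10) a[fast]=9≠a[slow]=8 write a[6]=9 → slow++,fast++
(s=6,f=11) a[fast]=9=a[slow] dup → fast++
(s=6,f=12) a[fast]=9=a[slow] dup → fast++

slow=6, fast=13, prefix=[1, 2, 3, 5, 7, 8, 9]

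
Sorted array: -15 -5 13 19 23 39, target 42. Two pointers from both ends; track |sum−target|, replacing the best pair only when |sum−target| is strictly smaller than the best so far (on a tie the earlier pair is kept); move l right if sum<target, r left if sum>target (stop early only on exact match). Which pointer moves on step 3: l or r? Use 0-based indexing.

r

l=0 r=5: -15+39=24 d=18 *, l++
l=1 r=5: -5+39=34 d=8 *, l++
l=2 r=5: 13+39=52 d=10, r--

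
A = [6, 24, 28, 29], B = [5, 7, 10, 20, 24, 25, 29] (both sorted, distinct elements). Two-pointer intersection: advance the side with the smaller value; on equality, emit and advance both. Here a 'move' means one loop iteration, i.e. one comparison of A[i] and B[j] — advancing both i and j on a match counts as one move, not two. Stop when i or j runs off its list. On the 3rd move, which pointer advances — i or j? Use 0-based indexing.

i=0 j=0: 6>5, j++
i=0 j=1: 6<7, i++
i=1 j=1: 24>7, j++

j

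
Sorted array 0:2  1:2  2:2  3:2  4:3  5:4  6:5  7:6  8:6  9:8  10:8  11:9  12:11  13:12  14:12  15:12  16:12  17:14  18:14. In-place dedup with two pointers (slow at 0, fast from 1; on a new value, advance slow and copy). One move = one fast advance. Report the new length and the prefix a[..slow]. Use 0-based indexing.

slow=0 fast=1: a[fast]=2=a[slow] dup, fast++
slow=0 fast=2: a[fast]=2=a[slow] dup, fast++
slow=0 fast=3: a[fast]=2=a[slow] dup, fast++
slow=0 fast=4: a[fast]=3≠a[slow]=2 write a[1]=3, slow++,fast++
slow=1 fast=5: a[fast]=4≠a[slow]=3 write a[2]=4, slow++,fast++
slow=2 fast=6: a[fast]=5≠a[slow]=4 write a[3]=5, slow++,fast++
slow=3 fast=7: a[fast]=6≠a[slow]=5 write a[4]=6, slow++,fast++
slow=4 fast=8: a[fast]=6=a[slow] dup, fast++
slow=4 fast=9: a[fast]=8≠a[slow]=6 write a[5]=8, slow++,fast++
slow=5 fast=10: a[fast]=8=a[slow] dup, fast++
slow=5 fast=11: a[fast]=9≠a[slow]=8 write a[6]=9, slow++,fast++
slow=6 fast=12: a[fast]=11≠a[slow]=9 write a[7]=11, slow++,fast++
slow=7 fast=13: a[fast]=12≠a[slow]=11 write a[8]=12, slow++,fast++
slow=8 fast=14: a[fast]=12=a[slow] dup, fast++
slow=8 fast=15: a[fast]=12=a[slow] dup, fast++
slow=8 fast=16: a[fast]=12=a[slow] dup, fast++
slow=8 fast=17: a[fast]=14≠a[slow]=12 write a[9]=14, slow++,fast++
slow=9 fast=18: a[fast]=14=a[slow] dup, fast++

length 10; prefix = [2, 3, 4, 5, 6, 8, 9, 11, 12, 14]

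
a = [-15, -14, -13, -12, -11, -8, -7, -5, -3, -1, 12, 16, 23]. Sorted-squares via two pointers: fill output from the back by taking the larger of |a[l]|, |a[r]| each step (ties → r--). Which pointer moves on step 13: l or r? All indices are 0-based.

[0,12] |-15|<=|23| out[12]=529 → r--
[0,11] |-15|<=|16| out[11]=256 → r--
[0,10] |-15|>|12| out[10]=225 → l++
[1,10] |-14|>|12| out[9]=196 → l++
[2,10] |-13|>|12| out[8]=169 → l++
[3,10] |-12|<=|12| out[7]=144 → r--
[3,9] |-12|>|-1| out[6]=144 → l++
[4,9] |-11|>|-1| out[5]=121 → l++
[5,9] |-8|>|-1| out[4]=64 → l++
[6,9] |-7|>|-1| out[3]=49 → l++
[7,9] |-5|>|-1| out[2]=25 → l++
[8,9] |-3|>|-1| out[1]=9 → l++
[9,9] |-1|<=|-1| out[0]=1 → r--

r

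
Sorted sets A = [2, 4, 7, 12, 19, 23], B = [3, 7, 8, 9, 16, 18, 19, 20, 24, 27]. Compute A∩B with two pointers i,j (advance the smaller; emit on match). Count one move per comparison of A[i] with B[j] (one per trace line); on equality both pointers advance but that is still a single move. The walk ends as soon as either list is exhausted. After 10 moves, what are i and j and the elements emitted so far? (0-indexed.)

i=0 j=0: 2<3, i++
i=1 j=0: 4>3, j++
i=1 j=1: 4<7, i++
i=2 j=1: 7==7 emit, i++,j++
i=3 j=2: 12>8, j++
i=3 j=3: 12>9, j++
i=3 j=4: 12<16, i++
i=4 j=4: 19>16, j++
i=4 j=5: 19>18, j++
i=4 j=6: 19==19 emit, i++,j++

i=5, j=7, emitted=[7, 19]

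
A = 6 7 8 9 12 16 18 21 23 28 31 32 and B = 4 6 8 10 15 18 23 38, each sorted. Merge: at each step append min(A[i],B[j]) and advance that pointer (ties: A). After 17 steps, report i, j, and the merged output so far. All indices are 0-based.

[i=0,j=0] A[i]=6>B[j]=4 take 4 → j++
[i=0,j=1] A[i]=6<=B[j]=6 take 6 → i++
[i=1,j=1] A[i]=7>B[j]=6 take 6 → j++
[i=1,j=2] A[i]=7<=B[j]=8 take 7 → i++
[i=2,j=2] A[i]=8<=B[j]=8 take 8 → i++
[i=3,j=2] A[i]=9>B[j]=8 take 8 → j++
[i=3,j=3] A[i]=9<=B[j]=10 take 9 → i++
[i=4,j=3] A[i]=12>B[j]=10 take 10 → j++
[i=4,j=4] A[i]=12<=B[j]=15 take 12 → i++
[i=5,j=4] A[i]=16>B[j]=15 take 15 → j++
[i=5,j=5] A[i]=16<=B[j]=18 take 16 → i++
[i=6,j=5] A[i]=18<=B[j]=18 take 18 → i++
[i=7,j=5] A[i]=21>B[j]=18 take 18 → j++
[i=7,j=6] A[i]=21<=B[j]=23 take 21 → i++
[i=8,j=6] A[i]=23<=B[j]=23 take 23 → i++
[i=9,j=6] A[i]=28>B[j]=23 take 23 → j++
[i=9,j=7] A[i]=28<=B[j]=38 take 28 → i++

i=10, j=7, merged so far=[4, 6, 6, 7, 8, 8, 9, 10, 12, 15, 16, 18, 18, 21, 23, 23, 28]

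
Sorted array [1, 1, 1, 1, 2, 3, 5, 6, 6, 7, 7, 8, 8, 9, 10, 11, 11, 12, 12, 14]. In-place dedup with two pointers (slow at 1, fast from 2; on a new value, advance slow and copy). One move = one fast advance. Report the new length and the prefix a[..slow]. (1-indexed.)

slow=1 fast=2: a[fast]=1=a[slow] dup, fast++
slow=1 fast=3: a[fast]=1=a[slow] dup, fast++
slow=1 fast=4: a[fast]=1=a[slow] dup, fast++
slow=1 fast=5: a[fast]=2≠a[slow]=1 write a[2]=2, slow++,fast++
slow=2 fast=6: a[fast]=3≠a[slow]=2 write a[3]=3, slow++,fast++
slow=3 fast=7: a[fast]=5≠a[slow]=3 write a[4]=5, slow++,fast++
slow=4 fast=8: a[fast]=6≠a[slow]=5 write a[5]=6, slow++,fast++
slow=5 fast=9: a[fast]=6=a[slow] dup, fast++
slow=5 fast=10: a[fast]=7≠a[slow]=6 write a[6]=7, slow++,fast++
slow=6 fast=11: a[fast]=7=a[slow] dup, fast++
slow=6 fast=12: a[fast]=8≠a[slow]=7 write a[7]=8, slow++,fast++
slow=7 fast=13: a[fast]=8=a[slow] dup, fast++
slow=7 fast=14: a[fast]=9≠a[slow]=8 write a[8]=9, slow++,fast++
slow=8 fast=15: a[fast]=10≠a[slow]=9 write a[9]=10, slow++,fast++
slow=9 fast=16: a[fast]=11≠a[slow]=10 write a[10]=11, slow++,fast++
slow=10 fast=17: a[fast]=11=a[slow] dup, fast++
slow=10 fast=18: a[fast]=12≠a[slow]=11 write a[11]=12, slow++,fast++
slow=11 fast=19: a[fast]=12=a[slow] dup, fast++
slow=11 fast=20: a[fast]=14≠a[slow]=12 write a[12]=14, slow++,fast++

length 12; prefix = [1, 2, 3, 5, 6, 7, 8, 9, 10, 11, 12, 14]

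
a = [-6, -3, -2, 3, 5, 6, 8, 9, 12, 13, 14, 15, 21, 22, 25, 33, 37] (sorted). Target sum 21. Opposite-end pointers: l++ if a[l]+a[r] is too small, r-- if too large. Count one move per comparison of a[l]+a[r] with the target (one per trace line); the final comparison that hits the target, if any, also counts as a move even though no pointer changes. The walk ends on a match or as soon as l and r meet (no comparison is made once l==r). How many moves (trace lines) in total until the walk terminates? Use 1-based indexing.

11 moves

[1,17] -6+37=31 >21 → r--
[1,16] -6+33=27 >21 → r--
[1,15] -6+25=19 <21 → l++
[2,15] -3+25=22 >21 → r--
[2,14] -3+22=19 <21 → l++
[3,14] -2+22=20 <21 → l++
[4,14] 3+22=25 >21 → r--
[4,13] 3+21=24 >21 → r--
[4,12] 3+15=18 <21 → l++
[5,12] 5+15=20 <21 → l++
[6,12] 6+15=21 → found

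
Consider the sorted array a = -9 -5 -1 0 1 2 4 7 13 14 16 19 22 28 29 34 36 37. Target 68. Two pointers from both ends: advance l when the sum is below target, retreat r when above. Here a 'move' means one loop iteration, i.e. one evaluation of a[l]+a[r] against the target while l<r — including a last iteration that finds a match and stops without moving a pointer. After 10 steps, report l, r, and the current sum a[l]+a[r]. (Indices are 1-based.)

l=11, r=18, sum=53

[1,18] -9+37=28 <68 → l++
[2,18] -5+37=32 <68 → l++
[3,18] -1+37=36 <68 → l++
[4,18] 0+37=37 <68 → l++
[5,18] 1+37=38 <68 → l++
[6,18] 2+37=39 <68 → l++
[7,18] 4+37=41 <68 → l++
[8,18] 7+37=44 <68 → l++
[9,18] 13+37=50 <68 → l++
[10,18] 14+37=51 <68 → l++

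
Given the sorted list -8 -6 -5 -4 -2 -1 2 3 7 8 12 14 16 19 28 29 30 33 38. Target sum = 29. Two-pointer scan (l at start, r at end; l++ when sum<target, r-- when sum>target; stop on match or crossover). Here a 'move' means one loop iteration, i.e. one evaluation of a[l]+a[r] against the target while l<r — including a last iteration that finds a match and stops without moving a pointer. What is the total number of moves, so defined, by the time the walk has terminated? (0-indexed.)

l=0 r=18: -8+38=30 >29, r--
l=0 r=17: -8+33=25 <29, l++
l=1 r=17: -6+33=27 <29, l++
l=2 r=17: -5+33=28 <29, l++
l=3 r=17: -4+33=29, found

5 moves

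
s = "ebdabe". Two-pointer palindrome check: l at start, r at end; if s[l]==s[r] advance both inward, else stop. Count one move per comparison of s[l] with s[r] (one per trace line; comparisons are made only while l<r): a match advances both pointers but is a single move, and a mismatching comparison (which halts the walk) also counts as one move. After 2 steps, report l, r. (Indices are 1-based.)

l=1 r=6: 'e'=='e', l++,r--
l=2 r=5: 'b'=='b', l++,r--

l=3, r=4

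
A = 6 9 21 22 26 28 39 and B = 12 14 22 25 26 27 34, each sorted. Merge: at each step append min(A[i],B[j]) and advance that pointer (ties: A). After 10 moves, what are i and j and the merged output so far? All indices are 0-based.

i=5, j=5, merged so far=[6, 9, 12, 14, 21, 22, 22, 25, 26, 26]

[i=0,j=0] A[i]=6<=B[j]=12 take 6 → i++
[i=1,j=0] A[i]=9<=B[j]=12 take 9 → i++
[i=2,j=0] A[i]=21>B[j]=12 take 12 → j++
[i=2,j=1] A[i]=21>B[j]=14 take 14 → j++
[i=2,j=2] A[i]=21<=B[j]=22 take 21 → i++
[i=3,j=2] A[i]=22<=B[j]=22 take 22 → i++
[i=4,j=2] A[i]=26>B[j]=22 take 22 → j++
[i=4,j=3] A[i]=26>B[j]=25 take 25 → j++
[i=4,j=4] A[i]=26<=B[j]=26 take 26 → i++
[i=5,j=4] A[i]=28>B[j]=26 take 26 → j++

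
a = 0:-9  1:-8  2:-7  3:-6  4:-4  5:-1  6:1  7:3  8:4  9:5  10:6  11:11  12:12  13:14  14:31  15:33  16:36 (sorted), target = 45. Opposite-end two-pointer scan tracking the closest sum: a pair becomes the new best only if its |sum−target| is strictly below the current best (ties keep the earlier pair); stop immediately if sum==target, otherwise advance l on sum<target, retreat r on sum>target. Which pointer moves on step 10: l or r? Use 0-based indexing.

l

l=0 r=16: -9+36=27 d=18 *, l++
l=1 r=16: -8+36=28 d=17 *, l++
l=2 r=16: -7+36=29 d=16 *, l++
l=3 r=16: -6+36=30 d=15 *, l++
l=4 r=16: -4+36=32 d=13 *, l++
l=5 r=16: -1+36=35 d=10 *, l++
l=6 r=16: 1+36=37 d=8 *, l++
l=7 r=16: 3+36=39 d=6 *, l++
l=8 r=16: 4+36=40 d=5 *, l++
l=9 r=16: 5+36=41 d=4 *, l++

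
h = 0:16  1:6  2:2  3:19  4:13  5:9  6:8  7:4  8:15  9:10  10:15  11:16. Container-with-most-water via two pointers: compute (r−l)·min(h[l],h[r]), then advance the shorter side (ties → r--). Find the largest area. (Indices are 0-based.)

[0,11] min(16,16)*11=176 best=176 * → r--
[0,10] min(16,15)*10=150 best=176 → r--
[0,9] min(16,10)*9=90 best=176 → r--
[0,8] min(16,15)*8=120 best=176 → r--
[0,7] min(16,4)*7=28 best=176 → r--
[0,6] min(16,8)*6=48 best=176 → r--
[0,5] min(16,9)*5=45 best=176 → r--
[0,4] min(16,13)*4=52 best=176 → r--
[0,3] min(16,19)*3=48 best=176 → l++
[1,3] min(6,19)*2=12 best=176 → l++
[2,3] min(2,19)*1=2 best=176 → l++

max area = 176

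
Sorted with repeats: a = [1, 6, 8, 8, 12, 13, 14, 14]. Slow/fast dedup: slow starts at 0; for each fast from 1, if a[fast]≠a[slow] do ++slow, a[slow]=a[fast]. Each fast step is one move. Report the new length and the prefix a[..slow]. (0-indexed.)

length 6; prefix = [1, 6, 8, 12, 13, 14]

(s=0,f=1) a[fast]=6≠a[slow]=1 write a[1]=6 → slow++,fast++
(s=1,f=2) a[fast]=8≠a[slow]=6 write a[2]=8 → slow++,fast++
(s=2,f=3) a[fast]=8=a[slow] dup → fast++
(s=2,f=4) a[fast]=12≠a[slow]=8 write a[3]=12 → slow++,fast++
(s=3,f=5) a[fast]=13≠a[slow]=12 write a[4]=13 → slow++,fast++
(s=4,f=6) a[fast]=14≠a[slow]=13 write a[5]=14 → slow++,fast++
(s=5,f=7) a[fast]=14=a[slow] dup → fast++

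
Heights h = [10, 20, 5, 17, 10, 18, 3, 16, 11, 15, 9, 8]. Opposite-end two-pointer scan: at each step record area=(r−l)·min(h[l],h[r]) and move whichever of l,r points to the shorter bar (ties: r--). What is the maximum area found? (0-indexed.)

max area = 120

l=0 r=11: min(10,8)*11=88 best=88 *, r--
l=0 r=10: min(10,9)*10=90 best=90 *, r--
l=0 r=9: min(10,15)*9=90 best=90, l++
l=1 r=9: min(20,15)*8=120 best=120 *, r--
l=1 r=8: min(20,11)*7=77 best=120, r--
l=1 r=7: min(20,16)*6=96 best=120, r--
l=1 r=6: min(20,3)*5=15 best=120, r--
l=1 r=5: min(20,18)*4=72 best=120, r--
l=1 r=4: min(20,10)*3=30 best=120, r--
l=1 r=3: min(20,17)*2=34 best=120, r--
l=1 r=2: min(20,5)*1=5 best=120, r--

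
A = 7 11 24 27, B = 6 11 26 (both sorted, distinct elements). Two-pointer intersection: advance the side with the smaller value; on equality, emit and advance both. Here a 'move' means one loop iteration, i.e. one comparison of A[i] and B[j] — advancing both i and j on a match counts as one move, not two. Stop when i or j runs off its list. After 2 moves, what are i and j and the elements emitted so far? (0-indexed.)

i=1, j=1, emitted=[]

i=0 j=0: 7>6, j++
i=0 j=1: 7<11, i++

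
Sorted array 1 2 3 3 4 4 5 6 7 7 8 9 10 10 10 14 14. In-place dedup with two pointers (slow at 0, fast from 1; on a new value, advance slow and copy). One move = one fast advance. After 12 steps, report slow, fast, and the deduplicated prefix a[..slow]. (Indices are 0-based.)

slow=9, fast=13, prefix=[1, 2, 3, 4, 5, 6, 7, 8, 9, 10]

(s=0,f=1) a[fast]=2≠a[slow]=1 write a[1]=2 → slow++,fast++
(s=1,f=2) a[fast]=3≠a[slow]=2 write a[2]=3 → slow++,fast++
(s=2,f=3) a[fast]=3=a[slow] dup → fast++
(s=2,f=4) a[fast]=4≠a[slow]=3 write a[3]=4 → slow++,fast++
(s=3,f=5) a[fast]=4=a[slow] dup → fast++
(s=3,f=6) a[fast]=5≠a[slow]=4 write a[4]=5 → slow++,fast++
(s=4,f=7) a[fast]=6≠a[slow]=5 write a[5]=6 → slow++,fast++
(s=5,f=8) a[fast]=7≠a[slow]=6 write a[6]=7 → slow++,fast++
(s=6,f=9) a[fast]=7=a[slow] dup → fast++
(s=6,f=10) a[fast]=8≠a[slow]=7 write a[7]=8 → slow++,fast++
(s=7,f=11) a[fast]=9≠a[slow]=8 write a[8]=9 → slow++,fast++
(s=8,f=12) a[fast]=10≠a[slow]=9 write a[9]=10 → slow++,fast++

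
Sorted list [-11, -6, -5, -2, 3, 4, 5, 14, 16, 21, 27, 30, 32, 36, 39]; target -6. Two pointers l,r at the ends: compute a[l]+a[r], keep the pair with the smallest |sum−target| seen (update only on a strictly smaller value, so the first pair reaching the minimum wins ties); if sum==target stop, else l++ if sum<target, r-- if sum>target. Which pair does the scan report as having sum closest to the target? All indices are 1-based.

[1,15] -11+39=28 d=34 * → r--
[1,14] -11+36=25 d=31 * → r--
[1,13] -11+32=21 d=27 * → r--
[1,12] -11+30=19 d=25 * → r--
[1,11] -11+27=16 d=22 * → r--
[1,10] -11+21=10 d=16 * → r--
[1,9] -11+16=5 d=11 * → r--
[1,8] -11+14=3 d=9 * → r--
[1,7] -11+5=-6 d=0 * → stop

pair (-11, 5) with sum -6 (|Δ|=0)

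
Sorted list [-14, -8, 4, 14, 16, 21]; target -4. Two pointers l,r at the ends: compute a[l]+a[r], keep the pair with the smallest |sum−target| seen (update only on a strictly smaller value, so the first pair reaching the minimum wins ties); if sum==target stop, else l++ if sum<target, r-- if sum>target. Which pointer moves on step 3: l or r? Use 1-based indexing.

l=1 r=6: -14+21=7 d=11 *, r--
l=1 r=5: -14+16=2 d=6 *, r--
l=1 r=4: -14+14=0 d=4 *, r--

r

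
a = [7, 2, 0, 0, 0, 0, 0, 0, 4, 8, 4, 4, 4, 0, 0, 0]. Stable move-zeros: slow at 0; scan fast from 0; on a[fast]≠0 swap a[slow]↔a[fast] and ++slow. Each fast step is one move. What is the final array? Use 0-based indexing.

slow=0 fast=0: a[fast]=7≠0 swap→a[0]=7, slow++,fast++
slow=1 fast=1: a[fast]=2≠0 swap→a[1]=2, slow++,fast++
slow=2 fast=2: a[fast]=0, fast++
slow=2 fast=3: a[fast]=0, fast++
slow=2 fast=4: a[fast]=0, fast++
slow=2 fast=5: a[fast]=0, fast++
slow=2 fast=6: a[fast]=0, fast++
slow=2 fast=7: a[fast]=0, fast++
slow=2 fast=8: a[fast]=4≠0 swap→a[2]=4, slow++,fast++
slow=3 fast=9: a[fast]=8≠0 swap→a[3]=8, slow++,fast++
slow=4 fast=10: a[fast]=4≠0 swap→a[4]=4, slow++,fast++
slow=5 fast=11: a[fast]=4≠0 swap→a[5]=4, slow++,fast++
slow=6 fast=12: a[fast]=4≠0 swap→a[6]=4, slow++,fast++
slow=7 fast=13: a[fast]=0, fast++
slow=7 fast=14: a[fast]=0, fast++
slow=7 fast=15: a[fast]=0, fast++

[7, 2, 4, 8, 4, 4, 4, 0, 0, 0, 0, 0, 0, 0, 0, 0]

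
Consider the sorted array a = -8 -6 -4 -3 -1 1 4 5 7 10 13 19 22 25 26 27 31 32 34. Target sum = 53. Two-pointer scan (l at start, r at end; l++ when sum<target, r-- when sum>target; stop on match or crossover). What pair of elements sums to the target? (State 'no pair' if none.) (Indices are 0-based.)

(19, 34)

[0,18] -8+34=26 <53 → l++
[1,18] -6+34=28 <53 → l++
[2,18] -4+34=30 <53 → l++
[3,18] -3+34=31 <53 → l++
[4,18] -1+34=33 <53 → l++
[5,18] 1+34=35 <53 → l++
[6,18] 4+34=38 <53 → l++
[7,18] 5+34=39 <53 → l++
[8,18] 7+34=41 <53 → l++
[9,18] 10+34=44 <53 → l++
[10,18] 13+34=47 <53 → l++
[11,18] 19+34=53 → found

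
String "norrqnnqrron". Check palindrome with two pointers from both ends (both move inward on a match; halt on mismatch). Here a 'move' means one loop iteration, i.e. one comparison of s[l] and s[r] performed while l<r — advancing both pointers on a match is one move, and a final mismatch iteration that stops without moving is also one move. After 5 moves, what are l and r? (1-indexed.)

l=1 r=12: 'n'=='n', l++,r--
l=2 r=11: 'o'=='o', l++,r--
l=3 r=10: 'r'=='r', l++,r--
l=4 r=9: 'r'=='r', l++,r--
l=5 r=8: 'q'=='q', l++,r--

l=6, r=7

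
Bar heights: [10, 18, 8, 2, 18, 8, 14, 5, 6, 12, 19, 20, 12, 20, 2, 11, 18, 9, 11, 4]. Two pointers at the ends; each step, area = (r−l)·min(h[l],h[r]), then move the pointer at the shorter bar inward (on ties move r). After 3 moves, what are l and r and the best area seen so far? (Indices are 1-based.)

l=2, r=18, best area=187

l=1 r=20: min(10,4)*19=76 best=76 *, r--
l=1 r=19: min(10,11)*18=180 best=180 *, l++
l=2 r=19: min(18,11)*17=187 best=187 *, r--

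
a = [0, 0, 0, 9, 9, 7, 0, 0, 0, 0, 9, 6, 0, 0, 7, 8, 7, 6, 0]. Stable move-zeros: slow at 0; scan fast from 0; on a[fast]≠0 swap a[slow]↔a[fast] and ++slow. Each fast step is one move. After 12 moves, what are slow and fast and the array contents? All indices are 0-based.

slow=5, fast=12, a=[9, 9, 7, 9, 6, 0, 0, 0, 0, 0, 0, 0, 0, 0, 7, 8, 7, 6, 0]

(s=0,f=0) a[fast]=0 → fast++
(s=0,f=1) a[fast]=0 → fast++
(s=0,f=2) a[fast]=0 → fast++
(s=0,f=3) a[fast]=9≠0 swap→a[0]=9 → slow++,fast++
(s=1,f=4) a[fast]=9≠0 swap→a[1]=9 → slow++,fast++
(s=2,f=5) a[fast]=7≠0 swap→a[2]=7 → slow++,fast++
(s=3,f=6) a[fast]=0 → fast++
(s=3,f=7) a[fast]=0 → fast++
(s=3,f=8) a[fast]=0 → fast++
(s=3,f=9) a[fast]=0 → fast++
(s=3,f=10) a[fast]=9≠0 swap→a[3]=9 → slow++,fast++
(s=4,f=11) a[fast]=6≠0 swap→a[4]=6 → slow++,fast++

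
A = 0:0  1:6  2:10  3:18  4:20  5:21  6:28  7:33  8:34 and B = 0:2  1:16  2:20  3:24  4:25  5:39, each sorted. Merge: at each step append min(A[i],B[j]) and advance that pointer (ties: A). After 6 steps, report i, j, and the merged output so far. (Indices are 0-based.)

[i=0,j=0] A[i]=0<=B[j]=2 take 0 → i++
[i=1,j=0] A[i]=6>B[j]=2 take 2 → j++
[i=1,j=1] A[i]=6<=B[j]=16 take 6 → i++
[i=2,j=1] A[i]=10<=B[j]=16 take 10 → i++
[i=3,j=1] A[i]=18>B[j]=16 take 16 → j++
[i=3,j=2] A[i]=18<=B[j]=20 take 18 → i++

i=4, j=2, merged so far=[0, 2, 6, 10, 16, 18]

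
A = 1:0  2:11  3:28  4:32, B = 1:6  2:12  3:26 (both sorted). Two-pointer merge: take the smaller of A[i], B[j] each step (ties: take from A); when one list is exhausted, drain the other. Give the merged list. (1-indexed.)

[0, 6, 11, 12, 26, 28, 32]

i=1 j=1: A[i]=0<=B[j]=6 take 0, i++
i=2 j=1: A[i]=11>B[j]=6 take 6, j++
i=2 j=2: A[i]=11<=B[j]=12 take 11, i++
i=3 j=2: A[i]=28>B[j]=12 take 12, j++
i=3 j=3: A[i]=28>B[j]=26 take 26, j++
i=3 j=4: B done, take A[i]=28, i++
i=4 j=4: B done, take A[i]=32, i++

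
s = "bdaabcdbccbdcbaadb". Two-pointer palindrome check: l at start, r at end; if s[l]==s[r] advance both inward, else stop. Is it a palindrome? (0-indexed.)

[0,17] 'b'=='b' → l++,r--
[1,16] 'd'=='d' → l++,r--
[2,15] 'a'=='a' → l++,r--
[3,14] 'a'=='a' → l++,r--
[4,13] 'b'=='b' → l++,r--
[5,12] 'c'=='c' → l++,r--
[6,11] 'd'=='d' → l++,r--
[7,10] 'b'=='b' → l++,r--
[8,9] 'c'=='c' → l++,r--

palindrome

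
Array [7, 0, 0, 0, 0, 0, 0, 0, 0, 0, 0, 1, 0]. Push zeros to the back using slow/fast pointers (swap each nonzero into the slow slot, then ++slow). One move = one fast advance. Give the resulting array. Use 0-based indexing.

(s=0,f=0) a[fast]=7≠0 swap→a[0]=7 → slow++,fast++
(s=1,f=1) a[fast]=0 → fast++
(s=1,f=2) a[fast]=0 → fast++
(s=1,f=3) a[fast]=0 → fast++
(s=1,f=4) a[fast]=0 → fast++
(s=1,f=5) a[fast]=0 → fast++
(s=1,f=6) a[fast]=0 → fast++
(s=1,f=7) a[fast]=0 → fast++
(s=1,f=8) a[fast]=0 → fast++
(s=1,f=9) a[fast]=0 → fast++
(s=1,f=10) a[fast]=0 → fast++
(s=1,f=11) a[fast]=1≠0 swap→a[1]=1 → slow++,fast++
(s=2,f=12) a[fast]=0 → fast++

[7, 1, 0, 0, 0, 0, 0, 0, 0, 0, 0, 0, 0]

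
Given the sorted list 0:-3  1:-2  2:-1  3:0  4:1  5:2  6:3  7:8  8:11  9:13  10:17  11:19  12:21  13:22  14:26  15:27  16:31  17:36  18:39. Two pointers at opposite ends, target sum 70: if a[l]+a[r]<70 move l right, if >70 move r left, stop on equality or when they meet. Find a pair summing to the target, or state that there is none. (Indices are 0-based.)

(31, 39)

l=0 r=18: -3+39=36 <70, l++
l=1 r=18: -2+39=37 <70, l++
l=2 r=18: -1+39=38 <70, l++
l=3 r=18: 0+39=39 <70, l++
l=4 r=18: 1+39=40 <70, l++
l=5 r=18: 2+39=41 <70, l++
l=6 r=18: 3+39=42 <70, l++
l=7 r=18: 8+39=47 <70, l++
l=8 r=18: 11+39=50 <70, l++
l=9 r=18: 13+39=52 <70, l++
l=10 r=18: 17+39=56 <70, l++
l=11 r=18: 19+39=58 <70, l++
l=12 r=18: 21+39=60 <70, l++
l=13 r=18: 22+39=61 <70, l++
l=14 r=18: 26+39=65 <70, l++
l=15 r=18: 27+39=66 <70, l++
l=16 r=18: 31+39=70, found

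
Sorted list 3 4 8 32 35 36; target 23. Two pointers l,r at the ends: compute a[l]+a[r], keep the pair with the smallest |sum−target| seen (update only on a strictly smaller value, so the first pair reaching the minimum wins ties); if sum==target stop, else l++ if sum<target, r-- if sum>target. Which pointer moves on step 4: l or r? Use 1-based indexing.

l

[1,6] 3+36=39 d=16 * → r--
[1,5] 3+35=38 d=15 * → r--
[1,4] 3+32=35 d=12 * → r--
[1,3] 3+8=11 d=12 → l++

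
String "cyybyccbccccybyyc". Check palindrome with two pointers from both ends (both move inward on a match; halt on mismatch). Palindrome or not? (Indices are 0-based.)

[0,16] 'c'=='c' → l++,r--
[1,15] 'y'=='y' → l++,r--
[2,14] 'y'=='y' → l++,r--
[3,13] 'b'=='b' → l++,r--
[4,12] 'y'=='y' → l++,r--
[5,11] 'c'=='c' → l++,r--
[6,10] 'c'=='c' → l++,r--
[7,9] 'b'!='c' → stop

not a palindrome (mismatch at 7,9)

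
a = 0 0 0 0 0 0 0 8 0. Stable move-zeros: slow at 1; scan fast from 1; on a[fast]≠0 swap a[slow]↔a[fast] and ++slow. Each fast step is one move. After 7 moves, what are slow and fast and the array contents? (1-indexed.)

slow=1, fast=8, a=[0, 0, 0, 0, 0, 0, 0, 8, 0]

slow=1 fast=1: a[fast]=0, fast++
slow=1 fast=2: a[fast]=0, fast++
slow=1 fast=3: a[fast]=0, fast++
slow=1 fast=4: a[fast]=0, fast++
slow=1 fast=5: a[fast]=0, fast++
slow=1 fast=6: a[fast]=0, fast++
slow=1 fast=7: a[fast]=0, fast++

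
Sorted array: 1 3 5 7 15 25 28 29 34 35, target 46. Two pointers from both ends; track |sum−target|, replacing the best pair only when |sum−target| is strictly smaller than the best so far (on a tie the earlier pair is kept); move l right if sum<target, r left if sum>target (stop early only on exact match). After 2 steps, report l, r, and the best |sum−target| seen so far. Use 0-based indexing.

l=0 r=9: 1+35=36 d=10 *, l++
l=1 r=9: 3+35=38 d=8 *, l++

l=2, r=9, best |Δ|=8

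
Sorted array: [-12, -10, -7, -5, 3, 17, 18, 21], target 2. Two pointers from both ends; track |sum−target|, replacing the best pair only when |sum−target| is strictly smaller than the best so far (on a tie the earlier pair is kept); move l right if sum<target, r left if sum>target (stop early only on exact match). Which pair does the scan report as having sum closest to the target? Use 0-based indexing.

pair (-12, 17) with sum 5 (|Δ|=3)

[0,7] -12+21=9 d=7 * → r--
[0,6] -12+18=6 d=4 * → r--
[0,5] -12+17=5 d=3 * → r--
[0,4] -12+3=-9 d=11 → l++
[1,4] -10+3=-7 d=9 → l++
[2,4] -7+3=-4 d=6 → l++
[3,4] -5+3=-2 d=4 → l++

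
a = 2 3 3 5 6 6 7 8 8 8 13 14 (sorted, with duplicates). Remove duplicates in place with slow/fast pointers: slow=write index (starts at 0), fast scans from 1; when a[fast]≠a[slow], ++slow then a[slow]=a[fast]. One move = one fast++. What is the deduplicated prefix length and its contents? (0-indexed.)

length 8; prefix = [2, 3, 5, 6, 7, 8, 13, 14]

slow=0 fast=1: a[fast]=3≠a[slow]=2 write a[1]=3, slow++,fast++
slow=1 fast=2: a[fast]=3=a[slow] dup, fast++
slow=1 fast=3: a[fast]=5≠a[slow]=3 write a[2]=5, slow++,fast++
slow=2 fast=4: a[fast]=6≠a[slow]=5 write a[3]=6, slow++,fast++
slow=3 fast=5: a[fast]=6=a[slow] dup, fast++
slow=3 fast=6: a[fast]=7≠a[slow]=6 write a[4]=7, slow++,fast++
slow=4 fast=7: a[fast]=8≠a[slow]=7 write a[5]=8, slow++,fast++
slow=5 fast=8: a[fast]=8=a[slow] dup, fast++
slow=5 fast=9: a[fast]=8=a[slow] dup, fast++
slow=5 fast=10: a[fast]=13≠a[slow]=8 write a[6]=13, slow++,fast++
slow=6 fast=11: a[fast]=14≠a[slow]=13 write a[7]=14, slow++,fast++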